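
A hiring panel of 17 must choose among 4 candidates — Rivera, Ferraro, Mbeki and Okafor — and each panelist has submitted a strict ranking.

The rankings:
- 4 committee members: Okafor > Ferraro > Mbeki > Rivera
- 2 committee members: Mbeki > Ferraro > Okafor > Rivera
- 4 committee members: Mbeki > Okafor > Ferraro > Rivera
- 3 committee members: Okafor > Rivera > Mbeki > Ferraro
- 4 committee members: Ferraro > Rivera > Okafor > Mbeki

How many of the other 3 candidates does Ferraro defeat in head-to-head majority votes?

1

Ferraro against each rival (17 committee members):
Ferraro vs Rivera: Ferraro wins 14–3.
Ferraro vs Mbeki: Ferraro is ranked higher on 4+4 = 8 ballots, Mbeki on 9. Mbeki wins 9–8.
Ferraro–Okafor: Okafor 11–6.
Ferraro beats Rivera; loses to Mbeki, Okafor — 1 pairwise win.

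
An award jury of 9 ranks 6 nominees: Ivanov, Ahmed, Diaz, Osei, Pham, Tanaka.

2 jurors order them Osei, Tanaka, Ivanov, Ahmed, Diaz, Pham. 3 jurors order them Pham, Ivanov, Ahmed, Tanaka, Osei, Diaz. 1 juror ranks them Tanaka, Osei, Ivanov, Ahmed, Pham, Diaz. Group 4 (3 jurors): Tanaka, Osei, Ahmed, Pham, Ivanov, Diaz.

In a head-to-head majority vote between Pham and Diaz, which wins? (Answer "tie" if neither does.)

Pham

Ballots ranking Pham above Diaz: 3 + 1 + 3 = 7.
Ballots ranking Diaz above Pham: 9 − 7 = 2.
Pham wins the head-to-head 7–2.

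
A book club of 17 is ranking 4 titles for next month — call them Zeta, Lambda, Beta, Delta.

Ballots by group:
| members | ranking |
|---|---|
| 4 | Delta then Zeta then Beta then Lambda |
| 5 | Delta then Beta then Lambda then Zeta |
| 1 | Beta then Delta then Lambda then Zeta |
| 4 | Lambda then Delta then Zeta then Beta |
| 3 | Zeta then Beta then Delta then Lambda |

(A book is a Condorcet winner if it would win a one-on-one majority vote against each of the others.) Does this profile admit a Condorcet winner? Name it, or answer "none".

Check each pair by majority over 17 ballots:
Zeta–Lambda: Lambda 10–7.
Zeta–Beta: Zeta 11–6.
Zeta vs Delta: Delta, 14–3.
Lambda vs Beta: Beta, 13–4.
Lambda vs Delta: Delta wins 13–4.
Beta–Delta: Delta 13–4.
Only Delta has no losses; Delta is the Condorcet winner.

Delta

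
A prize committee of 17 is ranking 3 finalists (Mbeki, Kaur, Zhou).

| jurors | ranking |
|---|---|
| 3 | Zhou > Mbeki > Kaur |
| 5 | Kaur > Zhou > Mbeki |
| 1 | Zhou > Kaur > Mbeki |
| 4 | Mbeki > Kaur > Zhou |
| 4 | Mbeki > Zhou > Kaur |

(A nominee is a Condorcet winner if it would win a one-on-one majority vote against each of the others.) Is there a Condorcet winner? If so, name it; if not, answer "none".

none

Head-to-head results (17 jurors):
Mbeki vs Kaur: Mbeki preferred on 3+4+4 = 11 ballots; Mbeki wins 11–6.
Mbeki vs Zhou: Mbeki is ranked higher on 4+4 = 8 ballots, Zhou on 9. Zhou wins 9–8.
Kaur vs Zhou: 5+4 = 9 for Kaur, 8 for Zhou — Kaur by 9–8.
Every nominee loses at least once (Mbeki loses to Zhou; Kaur loses to Mbeki; Zhou loses to Kaur). The majority relation contains the cycle Mbeki beats Kaur beats Zhou beats Mbeki, so there is no Condorcet winner.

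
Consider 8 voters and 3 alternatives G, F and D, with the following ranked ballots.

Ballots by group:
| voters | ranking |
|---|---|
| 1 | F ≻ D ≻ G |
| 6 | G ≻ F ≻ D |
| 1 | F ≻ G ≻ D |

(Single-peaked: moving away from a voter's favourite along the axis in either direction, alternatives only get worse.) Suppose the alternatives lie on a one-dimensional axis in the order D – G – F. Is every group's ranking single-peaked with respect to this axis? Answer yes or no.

no

Axis positions: D=1, G=2, F=3.
Group 1: ranking walks positions 3-1-2; D is ranked above G even though G lies between D and the peak F on the axis — preferences dip and rise again. Not single-peaked.
Group 2 (peak G at position 2): ranking walks positions 2-3-1, expanding outward from the peak — single-peaked.
Group 3 (peak F at position 3): ranking walks positions 3-2-1, expanding outward from the peak — single-peaked.
Group 1 violates single-peakedness, so the profile is not single-peaked on this axis.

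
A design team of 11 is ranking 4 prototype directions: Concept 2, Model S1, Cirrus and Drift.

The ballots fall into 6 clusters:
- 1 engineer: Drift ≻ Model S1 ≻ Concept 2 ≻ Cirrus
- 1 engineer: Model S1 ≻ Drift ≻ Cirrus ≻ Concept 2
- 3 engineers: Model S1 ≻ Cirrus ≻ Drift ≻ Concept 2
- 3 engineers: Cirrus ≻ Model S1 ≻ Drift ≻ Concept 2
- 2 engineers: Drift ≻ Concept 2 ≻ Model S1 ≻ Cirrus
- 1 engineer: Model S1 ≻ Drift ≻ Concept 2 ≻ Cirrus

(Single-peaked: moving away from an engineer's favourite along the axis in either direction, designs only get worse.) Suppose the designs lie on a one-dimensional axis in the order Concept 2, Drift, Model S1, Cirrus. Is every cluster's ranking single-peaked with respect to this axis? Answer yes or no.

Axis positions: Concept 2=1, Drift=2, Model S1=3, Cirrus=4.
Cluster 1 (peak Drift at position 2): ranking walks positions 2-3-1-4, expanding outward from the peak — single-peaked.
Cluster 2 (peak Model S1 at position 3): ranking walks positions 3-2-4-1, expanding outward from the peak — single-peaked.
Cluster 3 (peak Model S1 at position 3): ranking walks positions 3-4-2-1, expanding outward from the peak — single-peaked.
Cluster 4 (peak Cirrus at position 4): ranking walks positions 4-3-2-1, expanding outward from the peak — single-peaked.
Cluster 5 (peak Drift at position 2): ranking walks positions 2-1-3-4, expanding outward from the peak — single-peaked.
Cluster 6 (peak Model S1 at position 3): ranking walks positions 3-2-1-4, expanding outward from the peak — single-peaked.
Every ranking is single-peaked on this axis.

yes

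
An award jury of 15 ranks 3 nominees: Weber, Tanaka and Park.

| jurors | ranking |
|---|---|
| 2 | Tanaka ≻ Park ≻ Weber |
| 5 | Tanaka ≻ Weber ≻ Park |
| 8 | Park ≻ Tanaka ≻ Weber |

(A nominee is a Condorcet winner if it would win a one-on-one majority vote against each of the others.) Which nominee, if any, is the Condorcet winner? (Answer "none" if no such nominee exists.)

Check each pair by majority over 15 ballots:
Weber vs Tanaka: 0 for Weber, 15 for Tanaka — Tanaka by 15–0.
Weber vs Park: 5 for Weber, 10 for Park — Park by 10–5.
Tanaka vs Park: Park wins 8–7.
Park beats each of Weber, Tanaka — Park is the Condorcet winner.

Park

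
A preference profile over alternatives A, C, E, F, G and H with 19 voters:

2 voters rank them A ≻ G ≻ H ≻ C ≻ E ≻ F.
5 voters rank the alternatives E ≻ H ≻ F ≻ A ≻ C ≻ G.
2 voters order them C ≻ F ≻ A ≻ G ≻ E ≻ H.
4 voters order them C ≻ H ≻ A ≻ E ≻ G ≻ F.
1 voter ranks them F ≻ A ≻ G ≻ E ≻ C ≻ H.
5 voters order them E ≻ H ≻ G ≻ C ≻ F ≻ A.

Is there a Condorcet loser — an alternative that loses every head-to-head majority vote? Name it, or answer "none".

Pairwise majorities:
A vs C: A preferred on 2+5+1 = 8 ballots; C wins 11–8.
A–E: E 10–9.
A vs F: 2+4 = 6 for A, 13 for F — F by 13–6.
A vs G: 14 to 5, A.
A vs H: A is ranked higher on 2+2+1 = 5 ballots, H on 14. H wins 14–5.
C vs E: C is ranked higher on 2+2+4 = 8 ballots, E on 11. E wins 11–8.
C vs F: C preferred on 2+2+4+5 = 13 ballots; C wins 13–6.
C vs G: C preferred on 5+2+4 = 11 ballots; C wins 11–8.
C vs H: H, 12–7.
E vs F: E, 16–3.
E–G: E 14–5.
E vs H: E preferred on 5+2+1+5 = 13 ballots; E wins 13–6.
F–G: G 11–8.
F vs H: 2+1 = 3 for F, 16 for H — H by 16–3.
G vs H: G preferred on 2+2+1 = 5 ballots; H wins 14–5.
No alternative is winless: A beats G; C beats A; E beats A; F beats A; G beats F; H beats A. There is no Condorcet loser.

none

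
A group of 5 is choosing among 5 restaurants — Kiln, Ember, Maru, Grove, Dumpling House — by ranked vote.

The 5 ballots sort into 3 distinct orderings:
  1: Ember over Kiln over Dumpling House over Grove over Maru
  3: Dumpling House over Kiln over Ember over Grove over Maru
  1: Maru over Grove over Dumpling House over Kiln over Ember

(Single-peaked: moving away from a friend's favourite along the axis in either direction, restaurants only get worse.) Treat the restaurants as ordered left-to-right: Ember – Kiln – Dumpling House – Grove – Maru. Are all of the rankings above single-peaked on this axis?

Axis positions: Ember=1, Kiln=2, Dumpling House=3, Grove=4, Maru=5.
Bloc 1 (peak Ember at position 1): ranking walks positions 1-2-3-4-5, expanding outward from the peak — single-peaked.
Bloc 2 (peak Dumpling House at position 3): ranking walks positions 3-2-1-4-5, expanding outward from the peak — single-peaked.
Bloc 3 (peak Maru at position 5): ranking walks positions 5-4-3-2-1, expanding outward from the peak — single-peaked.
Every ranking is single-peaked on this axis.

yes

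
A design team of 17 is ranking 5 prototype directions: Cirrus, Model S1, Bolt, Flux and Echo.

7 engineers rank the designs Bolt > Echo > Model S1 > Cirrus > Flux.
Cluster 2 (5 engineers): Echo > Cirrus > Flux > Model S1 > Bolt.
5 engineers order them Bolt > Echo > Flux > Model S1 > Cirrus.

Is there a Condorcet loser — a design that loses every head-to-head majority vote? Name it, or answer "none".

Pairwise majorities:
Cirrus vs Model S1: 5 to 12, Model S1.
Cirrus vs Bolt: Bolt wins 12–5.
Cirrus vs Flux: Cirrus preferred on 7+5 = 12 ballots; Cirrus wins 12–5.
Cirrus vs Echo: Echo wins 17–0.
Model S1 vs Bolt: Bolt wins 12–5.
Model S1 vs Flux: Flux, 10–7.
Model S1 vs Echo: Echo, 17–0.
Bolt vs Flux: 7+5 = 12 for Bolt, 5 for Flux — Bolt by 12–5.
Bolt vs Echo: Bolt, 12–5.
Flux vs Echo: Echo wins 17–0.
Each design has at least one pairwise win (Cirrus beats Flux; Model S1 beats Cirrus; Bolt beats Cirrus; Flux beats Model S1; Echo beats Cirrus) — no Condorcet loser.

none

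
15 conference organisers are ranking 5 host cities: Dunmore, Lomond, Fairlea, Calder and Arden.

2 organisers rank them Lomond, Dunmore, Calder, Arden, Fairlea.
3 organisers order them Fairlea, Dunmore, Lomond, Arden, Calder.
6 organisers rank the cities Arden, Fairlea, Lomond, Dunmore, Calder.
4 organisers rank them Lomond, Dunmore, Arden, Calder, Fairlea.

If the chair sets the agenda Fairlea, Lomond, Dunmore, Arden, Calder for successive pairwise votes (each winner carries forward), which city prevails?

Arden

Round 1: Fairlea vs Lomond — 9–6, Fairlea advances.
Round 2: Fairlea vs Dunmore — 9–6, Fairlea advances.
Round 3: Fairlea vs Arden — 3–12, Arden advances.
Round 4: Arden vs Calder — 13–2, Arden advances.
Arden survives the agenda.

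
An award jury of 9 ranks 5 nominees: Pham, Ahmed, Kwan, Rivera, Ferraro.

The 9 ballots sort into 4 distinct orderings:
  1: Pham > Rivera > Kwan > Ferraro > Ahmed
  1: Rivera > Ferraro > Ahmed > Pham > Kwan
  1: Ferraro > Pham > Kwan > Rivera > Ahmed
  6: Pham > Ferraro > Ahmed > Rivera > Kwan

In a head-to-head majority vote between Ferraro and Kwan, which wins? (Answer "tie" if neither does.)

Ferraro

Ballots ranking Ferraro above Kwan: 1 + 1 + 6 = 8.
Ballots ranking Kwan above Ferraro: 9 − 8 = 1.
Ferraro wins the head-to-head 8–1.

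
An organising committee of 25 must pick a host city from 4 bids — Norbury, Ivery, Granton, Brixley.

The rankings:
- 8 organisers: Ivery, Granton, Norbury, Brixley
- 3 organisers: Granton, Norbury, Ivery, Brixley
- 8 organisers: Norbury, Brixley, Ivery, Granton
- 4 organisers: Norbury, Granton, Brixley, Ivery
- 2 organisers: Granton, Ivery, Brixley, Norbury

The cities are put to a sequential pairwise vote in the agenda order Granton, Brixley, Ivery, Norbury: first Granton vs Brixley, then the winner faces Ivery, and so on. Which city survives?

Round 1: Granton vs Brixley — 17–8, Granton advances.
Round 2: Granton vs Ivery — 9–16, Ivery advances.
Round 3: Ivery vs Norbury — 10–15, Norbury advances.
Norbury survives the agenda.

Norbury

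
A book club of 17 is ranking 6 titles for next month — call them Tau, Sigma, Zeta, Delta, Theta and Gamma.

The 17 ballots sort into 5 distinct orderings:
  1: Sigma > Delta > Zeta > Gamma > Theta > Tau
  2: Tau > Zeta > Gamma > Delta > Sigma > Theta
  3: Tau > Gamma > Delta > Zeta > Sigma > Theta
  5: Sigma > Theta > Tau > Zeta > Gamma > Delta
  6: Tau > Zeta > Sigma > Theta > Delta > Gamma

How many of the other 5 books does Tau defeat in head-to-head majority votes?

Tau against each rival (17 members):
Tau–Sigma: Tau 11–6.
Tau vs Zeta: 2+3+5+6 = 16 for Tau, 1 for Zeta — Tau by 16–1.
Tau vs Delta: Tau is ranked higher on 2+3+5+6 = 16 ballots, Delta on 1. Tau wins 16–1.
Tau vs Theta: Tau wins 11–6.
Tau vs Gamma: 2+3+5+6 = 16 for Tau, 1 for Gamma — Tau by 16–1.
Tau beats Sigma, Zeta, Delta, Theta, Gamma — 5 pairwise wins.

5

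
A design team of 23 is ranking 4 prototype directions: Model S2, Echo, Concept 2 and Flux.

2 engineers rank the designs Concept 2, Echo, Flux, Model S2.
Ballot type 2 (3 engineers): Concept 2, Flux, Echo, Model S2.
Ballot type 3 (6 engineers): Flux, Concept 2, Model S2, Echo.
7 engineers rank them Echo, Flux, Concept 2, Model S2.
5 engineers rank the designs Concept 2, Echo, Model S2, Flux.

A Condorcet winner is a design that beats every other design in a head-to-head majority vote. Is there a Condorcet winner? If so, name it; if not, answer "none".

Check each pair by majority over 23 ballots:
Model S2 vs Echo: 6 for Model S2, 17 for Echo — Echo by 17–6.
Model S2 vs Concept 2: Model S2 preferred on 0 ballots; Concept 2 wins 23–0.
Model S2 vs Flux: Model S2 is ranked higher on 5 ballots, Flux on 18. Flux wins 18–5.
Echo vs Concept 2: 7 to 16, Concept 2.
Echo vs Flux: Echo is ranked higher on 2+7+5 = 14 ballots, Flux on 9. Echo wins 14–9.
Concept 2 vs Flux: Concept 2 preferred on 2+3+5 = 10 ballots; Flux wins 13–10.
Each design drops at least one matchup (Model S2 loses to Echo; Echo loses to Concept 2; Concept 2 loses to Flux; Flux loses to Echo); the cycle Echo beats Flux beats Concept 2 beats Echo rules out a Condorcet winner.

none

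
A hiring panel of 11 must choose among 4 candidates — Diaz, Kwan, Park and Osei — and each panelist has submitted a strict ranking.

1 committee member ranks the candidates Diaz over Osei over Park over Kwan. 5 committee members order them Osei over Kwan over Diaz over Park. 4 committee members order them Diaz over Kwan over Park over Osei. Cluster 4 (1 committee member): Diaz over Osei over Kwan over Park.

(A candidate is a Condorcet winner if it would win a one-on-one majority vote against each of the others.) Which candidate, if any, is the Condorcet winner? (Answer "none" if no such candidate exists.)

Diaz

Check each pair by majority over 11 ballots:
Diaz–Kwan: Diaz 6–5.
Diaz–Park: Diaz 11–0.
Diaz–Osei: Diaz 6–5.
Kwan vs Park: Kwan wins 10–1.
Kwan vs Osei: Osei wins 7–4.
Park vs Osei: Osei, 7–4.
Only Diaz has no losses; Diaz is the Condorcet winner.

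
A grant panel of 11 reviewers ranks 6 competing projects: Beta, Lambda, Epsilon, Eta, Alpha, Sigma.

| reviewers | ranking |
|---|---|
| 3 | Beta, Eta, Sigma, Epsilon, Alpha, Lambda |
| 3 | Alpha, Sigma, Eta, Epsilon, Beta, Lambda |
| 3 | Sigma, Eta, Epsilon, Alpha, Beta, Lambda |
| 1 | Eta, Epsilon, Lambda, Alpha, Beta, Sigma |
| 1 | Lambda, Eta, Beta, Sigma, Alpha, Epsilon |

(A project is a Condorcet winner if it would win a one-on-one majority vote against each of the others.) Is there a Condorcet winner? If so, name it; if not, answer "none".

Sigma

Pairwise majorities:
Beta vs Lambda: Beta, 9–2.
Beta vs Epsilon: Epsilon, 7–4.
Beta vs Eta: Eta wins 8–3.
Beta vs Alpha: Alpha wins 7–4.
Beta vs Sigma: Sigma, 6–5.
Lambda–Epsilon: Epsilon 10–1.
Lambda vs Eta: Eta wins 10–1.
Lambda vs Alpha: Alpha wins 9–2.
Lambda vs Sigma: Sigma, 9–2.
Epsilon vs Eta: Eta wins 11–0.
Epsilon vs Alpha: Epsilon wins 7–4.
Epsilon vs Sigma: Sigma, 10–1.
Eta–Alpha: Eta 8–3.
Eta vs Sigma: Sigma wins 6–5.
Alpha–Sigma: Sigma 7–4.
Only Sigma has no losses; Sigma is the Condorcet winner.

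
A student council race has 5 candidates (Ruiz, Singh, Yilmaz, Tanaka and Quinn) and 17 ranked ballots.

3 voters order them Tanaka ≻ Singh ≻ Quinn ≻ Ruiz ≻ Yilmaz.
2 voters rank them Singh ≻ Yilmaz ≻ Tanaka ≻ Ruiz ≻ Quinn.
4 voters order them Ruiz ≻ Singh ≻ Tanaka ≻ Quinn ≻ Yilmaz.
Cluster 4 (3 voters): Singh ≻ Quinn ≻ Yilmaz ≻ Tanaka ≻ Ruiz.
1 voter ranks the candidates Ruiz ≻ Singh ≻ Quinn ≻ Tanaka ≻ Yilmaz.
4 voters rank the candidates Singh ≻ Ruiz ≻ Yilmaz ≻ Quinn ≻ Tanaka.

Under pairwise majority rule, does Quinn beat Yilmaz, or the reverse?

Quinn

Ballots ranking Quinn above Yilmaz: 3 + 4 + 3 + 1 = 11.
Ballots ranking Yilmaz above Quinn: 17 − 11 = 6.
Quinn wins the head-to-head 11–6.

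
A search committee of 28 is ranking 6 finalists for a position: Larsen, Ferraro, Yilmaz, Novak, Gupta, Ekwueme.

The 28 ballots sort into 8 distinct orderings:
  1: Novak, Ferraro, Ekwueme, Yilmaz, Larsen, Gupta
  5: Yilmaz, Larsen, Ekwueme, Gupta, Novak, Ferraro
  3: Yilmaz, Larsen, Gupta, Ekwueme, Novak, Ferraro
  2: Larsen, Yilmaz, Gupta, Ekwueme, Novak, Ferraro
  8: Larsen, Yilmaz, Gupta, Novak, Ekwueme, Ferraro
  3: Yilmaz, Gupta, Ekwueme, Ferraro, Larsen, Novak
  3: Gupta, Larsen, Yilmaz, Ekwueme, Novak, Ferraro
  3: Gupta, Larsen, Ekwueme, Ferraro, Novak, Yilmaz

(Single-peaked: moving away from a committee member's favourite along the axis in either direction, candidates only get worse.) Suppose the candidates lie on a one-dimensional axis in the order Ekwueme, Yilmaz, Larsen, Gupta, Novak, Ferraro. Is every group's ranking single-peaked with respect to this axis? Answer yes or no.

no

Axis positions: Ekwueme=1, Yilmaz=2, Larsen=3, Gupta=4, Novak=5, Ferraro=6.
Group 1: ranking walks positions 5-6-1-2-3-4; Ekwueme is ranked above Gupta even though Gupta lies between Ekwueme and the peak Novak on the axis — preferences dip and rise again. Not single-peaked.
Group 2 (peak Yilmaz at position 2): ranking walks positions 2-3-1-4-5-6, expanding outward from the peak — single-peaked.
Group 3 (peak Yilmaz at position 2): ranking walks positions 2-3-4-1-5-6, expanding outward from the peak — single-peaked.
Group 4 (peak Larsen at position 3): ranking walks positions 3-2-4-1-5-6, expanding outward from the peak — single-peaked.
Group 5 (peak Larsen at position 3): ranking walks positions 3-2-4-5-1-6, expanding outward from the peak — single-peaked.
Group 6: ranking walks positions 2-4-1-6-3-5; Gupta is ranked above Larsen even though Larsen lies between Gupta and the peak Yilmaz on the axis — preferences dip and rise again. Not single-peaked.
Group 7 (peak Gupta at position 4): ranking walks positions 4-3-2-1-5-6, expanding outward from the peak — single-peaked.
Group 8: ranking walks positions 4-3-1-6-5-2; Ekwueme is ranked above Yilmaz even though Yilmaz lies between Ekwueme and the peak Gupta on the axis — preferences dip and rise again. Not single-peaked.
Group 1 violates single-peakedness, so the profile is not single-peaked on this axis.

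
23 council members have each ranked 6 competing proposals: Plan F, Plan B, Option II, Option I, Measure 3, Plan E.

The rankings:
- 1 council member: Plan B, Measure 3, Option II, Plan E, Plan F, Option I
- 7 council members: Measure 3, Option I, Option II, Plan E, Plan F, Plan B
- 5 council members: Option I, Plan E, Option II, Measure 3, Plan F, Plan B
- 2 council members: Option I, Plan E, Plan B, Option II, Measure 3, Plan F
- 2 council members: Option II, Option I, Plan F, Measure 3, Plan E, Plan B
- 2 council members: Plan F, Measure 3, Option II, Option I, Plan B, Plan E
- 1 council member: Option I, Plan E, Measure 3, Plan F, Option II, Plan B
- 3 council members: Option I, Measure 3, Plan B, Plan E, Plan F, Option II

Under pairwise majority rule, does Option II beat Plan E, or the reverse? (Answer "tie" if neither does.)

Option II

Ballots ranking Option II above Plan E: 1 + 7 + 2 + 2 = 12.
Ballots ranking Plan E above Option II: 23 − 12 = 11.
Option II wins the head-to-head 12–11.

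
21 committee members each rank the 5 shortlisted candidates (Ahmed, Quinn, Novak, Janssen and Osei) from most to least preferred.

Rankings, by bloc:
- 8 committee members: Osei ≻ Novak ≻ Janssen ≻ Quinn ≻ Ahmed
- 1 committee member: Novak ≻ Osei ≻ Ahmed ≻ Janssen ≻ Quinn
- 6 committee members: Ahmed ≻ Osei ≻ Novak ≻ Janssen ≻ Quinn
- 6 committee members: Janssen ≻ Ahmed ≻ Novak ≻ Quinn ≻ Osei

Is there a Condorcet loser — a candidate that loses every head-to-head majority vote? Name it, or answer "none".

Quinn

Head-to-head results (21 committee members):
Ahmed vs Quinn: 1+6+6 = 13 for Ahmed, 8 for Quinn — Ahmed by 13–8.
Ahmed vs Novak: Ahmed wins 12–9.
Ahmed vs Janssen: 1+6 = 7 for Ahmed, 14 for Janssen — Janssen by 14–7.
Ahmed vs Osei: 12 to 9, Ahmed.
Quinn vs Novak: Novak, 21–0.
Quinn–Janssen: Janssen 21–0.
Quinn vs Osei: Quinn is ranked higher on 6 ballots, Osei on 15. Osei wins 15–6.
Novak–Janssen: Novak 15–6.
Novak vs Osei: 1+6 = 7 for Novak, 14 for Osei — Osei by 14–7.
Janssen vs Osei: 6 to 15, Osei.
Quinn is beaten in every head-to-head and is the Condorcet loser.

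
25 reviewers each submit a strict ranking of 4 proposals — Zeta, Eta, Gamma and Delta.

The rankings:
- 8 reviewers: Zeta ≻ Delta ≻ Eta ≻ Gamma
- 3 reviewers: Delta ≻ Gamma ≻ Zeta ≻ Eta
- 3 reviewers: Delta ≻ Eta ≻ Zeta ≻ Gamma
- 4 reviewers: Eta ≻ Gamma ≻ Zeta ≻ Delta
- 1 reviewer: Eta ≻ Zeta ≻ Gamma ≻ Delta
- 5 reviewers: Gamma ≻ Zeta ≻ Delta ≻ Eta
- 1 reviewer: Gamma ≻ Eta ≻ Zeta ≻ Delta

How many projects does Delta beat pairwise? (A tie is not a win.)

Delta against each rival (25 reviewers):
Delta vs Zeta: 3+3 = 6 for Delta, 19 for Zeta — Zeta by 19–6.
Delta vs Eta: Delta, 19–6.
Delta vs Gamma: 8+3+3 = 14 for Delta, 11 for Gamma — Delta by 14–11.
Delta beats Eta, Gamma; loses to Zeta — 2 pairwise wins.

2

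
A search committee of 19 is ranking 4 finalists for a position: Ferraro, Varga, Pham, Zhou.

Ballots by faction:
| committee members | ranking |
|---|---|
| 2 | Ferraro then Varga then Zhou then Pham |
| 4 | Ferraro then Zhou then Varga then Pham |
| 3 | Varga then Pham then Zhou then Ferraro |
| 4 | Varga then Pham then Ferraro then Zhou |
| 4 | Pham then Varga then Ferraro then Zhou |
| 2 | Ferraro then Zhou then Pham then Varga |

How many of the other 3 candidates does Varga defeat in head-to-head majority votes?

Varga against each rival (19 committee members):
Varga–Ferraro: Varga 11–8.
Varga vs Pham: Varga wins 13–6.
Varga vs Zhou: 2+3+4+4 = 13 for Varga, 6 for Zhou — Varga by 13–6.
Varga beats Ferraro, Pham, Zhou — 3 pairwise wins.

3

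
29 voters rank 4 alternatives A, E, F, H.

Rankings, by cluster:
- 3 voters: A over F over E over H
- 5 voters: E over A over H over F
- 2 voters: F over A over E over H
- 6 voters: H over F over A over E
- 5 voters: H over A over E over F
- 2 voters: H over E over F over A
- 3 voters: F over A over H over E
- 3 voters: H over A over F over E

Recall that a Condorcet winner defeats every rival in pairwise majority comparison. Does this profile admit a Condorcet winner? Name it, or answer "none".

H

Pairwise majorities:
A vs E: 3+2+6+5+3+3 = 22 for A, 7 for E — A by 22–7.
A vs F: A preferred on 3+5+5+3 = 16 ballots; A wins 16–13.
A vs H: 13 to 16, H.
E vs F: E preferred on 5+5+2 = 12 ballots; F wins 17–12.
E vs H: 3+5+2 = 10 for E, 19 for H — H by 19–10.
F vs H: F preferred on 3+2+3 = 8 ballots; H wins 21–8.
Only H has no losses; H is the Condorcet winner.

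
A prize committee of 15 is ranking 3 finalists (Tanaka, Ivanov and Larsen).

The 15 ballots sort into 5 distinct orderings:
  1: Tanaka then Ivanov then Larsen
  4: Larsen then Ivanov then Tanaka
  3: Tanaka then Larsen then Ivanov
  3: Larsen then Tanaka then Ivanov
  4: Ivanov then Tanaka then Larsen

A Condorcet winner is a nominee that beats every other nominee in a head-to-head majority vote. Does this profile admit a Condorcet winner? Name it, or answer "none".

none

Pairwise majorities:
Tanaka vs Ivanov: Tanaka preferred on 1+3+3 = 7 ballots; Ivanov wins 8–7.
Tanaka vs Larsen: Tanaka is ranked higher on 1+3+4 = 8 ballots, Larsen on 7. Tanaka wins 8–7.
Ivanov vs Larsen: Ivanov preferred on 1+4 = 5 ballots; Larsen wins 10–5.
No nominee is unbeaten: Tanaka loses to Ivanov; Ivanov loses to Larsen; Larsen loses to Tanaka. In particular Tanaka beats Larsen beats Ivanov beats Tanaka is a majority cycle — no Condorcet winner exists.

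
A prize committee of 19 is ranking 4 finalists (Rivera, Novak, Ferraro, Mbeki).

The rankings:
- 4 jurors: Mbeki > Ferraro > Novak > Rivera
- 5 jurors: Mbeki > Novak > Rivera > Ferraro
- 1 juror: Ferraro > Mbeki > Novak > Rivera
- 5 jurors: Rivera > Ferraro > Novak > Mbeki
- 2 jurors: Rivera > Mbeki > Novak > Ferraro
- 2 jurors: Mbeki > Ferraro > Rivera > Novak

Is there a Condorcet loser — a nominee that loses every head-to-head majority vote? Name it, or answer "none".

Pairwise majorities:
Rivera vs Novak: Rivera preferred on 5+2+2 = 9 ballots; Novak wins 10–9.
Rivera–Ferraro: Rivera 12–7.
Rivera vs Mbeki: Mbeki, 12–7.
Novak–Ferraro: Ferraro 12–7.
Novak vs Mbeki: Mbeki wins 14–5.
Ferraro–Mbeki: Mbeki 13–6.
Each nominee has at least one pairwise win (Rivera beats Ferraro; Novak beats Rivera; Ferraro beats Novak; Mbeki beats Rivera) — no Condorcet loser.

none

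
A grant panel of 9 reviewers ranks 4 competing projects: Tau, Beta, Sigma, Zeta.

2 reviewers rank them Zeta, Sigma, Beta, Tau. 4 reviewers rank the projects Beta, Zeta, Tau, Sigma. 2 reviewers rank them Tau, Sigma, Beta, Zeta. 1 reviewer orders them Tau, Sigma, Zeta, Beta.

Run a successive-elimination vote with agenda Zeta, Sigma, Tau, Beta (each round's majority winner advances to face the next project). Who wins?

Beta

Round 1: Zeta vs Sigma — 6–3, Zeta advances.
Round 2: Zeta vs Tau — 6–3, Zeta advances.
Round 3: Zeta vs Beta — 3–6, Beta advances.
The agenda winner is Beta.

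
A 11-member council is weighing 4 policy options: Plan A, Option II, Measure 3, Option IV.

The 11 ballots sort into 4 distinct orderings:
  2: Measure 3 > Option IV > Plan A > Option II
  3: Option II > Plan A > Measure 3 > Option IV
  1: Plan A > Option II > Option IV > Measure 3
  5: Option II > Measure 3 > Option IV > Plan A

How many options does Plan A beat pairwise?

Plan A against each rival (11 council members):
Plan A vs Option II: Option II, 8–3.
Plan A vs Measure 3: Measure 3, 7–4.
Plan A vs Option IV: Option IV wins 7–4.
Plan A beats no one; loses to Option II, Measure 3, Option IV — 0 pairwise wins.

0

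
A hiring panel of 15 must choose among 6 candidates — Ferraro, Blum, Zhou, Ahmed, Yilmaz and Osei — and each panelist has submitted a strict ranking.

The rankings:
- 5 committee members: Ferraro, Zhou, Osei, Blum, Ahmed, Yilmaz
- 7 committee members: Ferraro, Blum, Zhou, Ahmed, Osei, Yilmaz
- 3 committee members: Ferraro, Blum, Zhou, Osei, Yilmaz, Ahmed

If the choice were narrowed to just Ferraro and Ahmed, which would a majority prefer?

Ferraro

Ballots ranking Ferraro above Ahmed: 5 + 7 + 3 = 15.
Ballots ranking Ahmed above Ferraro: 15 − 15 = 0.
Ferraro wins the head-to-head 15–0.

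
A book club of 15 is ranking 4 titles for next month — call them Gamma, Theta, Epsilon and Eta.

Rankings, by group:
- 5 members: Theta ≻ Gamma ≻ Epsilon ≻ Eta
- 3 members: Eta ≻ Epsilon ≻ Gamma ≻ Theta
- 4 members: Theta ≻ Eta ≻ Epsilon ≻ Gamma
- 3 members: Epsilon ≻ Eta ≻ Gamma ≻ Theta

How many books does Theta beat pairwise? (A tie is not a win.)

Theta against each rival (15 members):
Theta–Gamma: Theta 9–6.
Theta vs Epsilon: Theta wins 9–6.
Theta–Eta: Theta 9–6.
Theta beats Gamma, Epsilon, Eta — 3 pairwise wins.

3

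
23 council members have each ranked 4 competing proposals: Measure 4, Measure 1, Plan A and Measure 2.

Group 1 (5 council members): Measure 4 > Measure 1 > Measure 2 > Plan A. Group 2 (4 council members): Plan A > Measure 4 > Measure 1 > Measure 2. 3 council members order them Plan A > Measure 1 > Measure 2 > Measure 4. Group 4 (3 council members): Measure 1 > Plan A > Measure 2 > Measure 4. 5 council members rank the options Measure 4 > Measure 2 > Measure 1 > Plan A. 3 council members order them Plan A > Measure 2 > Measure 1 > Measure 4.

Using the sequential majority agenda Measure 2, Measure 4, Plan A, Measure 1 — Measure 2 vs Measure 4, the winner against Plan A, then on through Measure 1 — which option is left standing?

Measure 1

Round 1: Measure 2 vs Measure 4 — 9–14, Measure 4 advances.
Round 2: Measure 4 vs Plan A — 10–13, Plan A advances.
Round 3: Plan A vs Measure 1 — 10–13, Measure 1 advances.
The agenda winner is Measure 1.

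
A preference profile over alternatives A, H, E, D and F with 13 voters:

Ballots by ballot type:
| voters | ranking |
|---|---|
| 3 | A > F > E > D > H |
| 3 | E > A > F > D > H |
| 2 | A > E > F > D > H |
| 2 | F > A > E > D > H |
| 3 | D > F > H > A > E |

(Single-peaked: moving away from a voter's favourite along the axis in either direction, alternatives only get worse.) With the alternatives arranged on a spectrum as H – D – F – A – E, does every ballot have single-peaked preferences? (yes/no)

yes

Axis positions: H=1, D=2, F=3, A=4, E=5.
Ballot type 1 (peak A at position 4): ranking walks positions 4-3-5-2-1, expanding outward from the peak — single-peaked.
Ballot type 2 (peak E at position 5): ranking walks positions 5-4-3-2-1, expanding outward from the peak — single-peaked.
Ballot type 3 (peak A at position 4): ranking walks positions 4-5-3-2-1, expanding outward from the peak — single-peaked.
Ballot type 4 (peak F at position 3): ranking walks positions 3-4-5-2-1, expanding outward from the peak — single-peaked.
Ballot type 5 (peak D at position 2): ranking walks positions 2-3-1-4-5, expanding outward from the peak — single-peaked.
Every ranking is single-peaked on this axis.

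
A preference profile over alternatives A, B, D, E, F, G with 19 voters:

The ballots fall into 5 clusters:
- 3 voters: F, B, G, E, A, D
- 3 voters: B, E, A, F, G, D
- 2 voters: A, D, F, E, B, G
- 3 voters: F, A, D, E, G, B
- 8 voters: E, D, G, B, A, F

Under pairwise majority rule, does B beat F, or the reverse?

Ballots ranking B above F: 3 + 8 = 11.
Ballots ranking F above B: 19 − 11 = 8.
B wins the head-to-head 11–8.

B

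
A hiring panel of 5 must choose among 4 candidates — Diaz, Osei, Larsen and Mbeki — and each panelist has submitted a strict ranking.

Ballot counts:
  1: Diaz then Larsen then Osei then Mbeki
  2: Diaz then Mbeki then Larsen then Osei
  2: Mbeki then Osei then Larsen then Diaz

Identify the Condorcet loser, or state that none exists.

Osei

Pairwise majorities:
Diaz vs Osei: Diaz wins 3–2.
Diaz vs Larsen: Diaz is ranked higher on 1+2 = 3 ballots, Larsen on 2. Diaz wins 3–2.
Diaz vs Mbeki: Diaz preferred on 1+2 = 3 ballots; Diaz wins 3–2.
Osei vs Larsen: Larsen wins 3–2.
Osei vs Mbeki: Osei is ranked higher on 1 ballot, Mbeki on 4. Mbeki wins 4–1.
Larsen–Mbeki: Mbeki 4–1.
Only Osei has no wins; Osei is the Condorcet loser.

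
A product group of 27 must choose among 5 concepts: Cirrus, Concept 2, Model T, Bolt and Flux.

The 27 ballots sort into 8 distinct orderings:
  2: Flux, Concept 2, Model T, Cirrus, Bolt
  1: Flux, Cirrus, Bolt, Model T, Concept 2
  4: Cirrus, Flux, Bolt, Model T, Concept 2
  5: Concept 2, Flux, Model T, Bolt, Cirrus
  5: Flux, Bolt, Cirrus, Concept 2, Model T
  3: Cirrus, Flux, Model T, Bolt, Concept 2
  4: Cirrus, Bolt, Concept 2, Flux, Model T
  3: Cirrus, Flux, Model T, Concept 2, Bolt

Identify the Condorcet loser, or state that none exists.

Pairwise majorities:
Cirrus vs Concept 2: 1+4+5+3+4+3 = 20 for Cirrus, 7 for Concept 2 — Cirrus by 20–7.
Cirrus vs Model T: Cirrus wins 20–7.
Cirrus vs Bolt: Cirrus is ranked higher on 2+1+4+3+4+3 = 17 ballots, Bolt on 10. Cirrus wins 17–10.
Cirrus–Flux: Cirrus 14–13.
Concept 2 vs Model T: 16 to 11, Concept 2.
Concept 2 vs Bolt: Bolt wins 17–10.
Concept 2–Flux: Flux 18–9.
Model T vs Bolt: Bolt wins 14–13.
Model T vs Flux: Flux wins 27–0.
Bolt vs Flux: Bolt preferred on 4 ballots; Flux wins 23–4.
Model T is beaten in every head-to-head and is the Condorcet loser.

Model T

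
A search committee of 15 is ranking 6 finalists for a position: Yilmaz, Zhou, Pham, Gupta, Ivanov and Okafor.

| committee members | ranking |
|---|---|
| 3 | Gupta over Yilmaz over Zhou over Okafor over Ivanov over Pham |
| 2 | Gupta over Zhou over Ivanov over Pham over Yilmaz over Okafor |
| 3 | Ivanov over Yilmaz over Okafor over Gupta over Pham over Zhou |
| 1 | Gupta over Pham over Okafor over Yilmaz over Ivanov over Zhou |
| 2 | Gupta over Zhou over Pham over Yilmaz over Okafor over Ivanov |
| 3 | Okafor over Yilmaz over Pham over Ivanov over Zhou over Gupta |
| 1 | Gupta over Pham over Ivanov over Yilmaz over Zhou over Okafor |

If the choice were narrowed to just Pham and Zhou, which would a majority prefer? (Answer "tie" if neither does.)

Pham

Ballots ranking Pham above Zhou: 3 + 1 + 3 + 1 = 8.
Ballots ranking Zhou above Pham: 15 − 8 = 7.
Pham wins the head-to-head 8–7.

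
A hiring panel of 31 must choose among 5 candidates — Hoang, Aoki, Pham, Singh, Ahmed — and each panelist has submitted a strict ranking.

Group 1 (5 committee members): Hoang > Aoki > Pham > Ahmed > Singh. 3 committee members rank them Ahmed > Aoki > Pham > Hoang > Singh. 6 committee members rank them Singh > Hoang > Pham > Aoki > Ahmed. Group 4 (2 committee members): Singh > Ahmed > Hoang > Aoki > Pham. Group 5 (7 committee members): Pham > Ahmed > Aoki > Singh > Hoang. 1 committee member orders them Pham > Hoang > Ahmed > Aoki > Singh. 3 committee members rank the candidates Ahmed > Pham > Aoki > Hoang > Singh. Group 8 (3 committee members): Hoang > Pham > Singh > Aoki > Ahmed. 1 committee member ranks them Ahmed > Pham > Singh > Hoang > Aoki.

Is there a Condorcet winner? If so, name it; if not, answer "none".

Check each pair by majority over 31 ballots:
Hoang vs Aoki: Hoang is ranked higher on 5+6+2+1+3+1 = 18 ballots, Aoki on 13. Hoang wins 18–13.
Hoang vs Pham: 5+6+2+3 = 16 for Hoang, 15 for Pham — Hoang by 16–15.
Hoang vs Singh: Hoang preferred on 5+3+1+3+3 = 15 ballots; Singh wins 16–15.
Hoang vs Ahmed: 15 to 16, Ahmed.
Aoki vs Pham: Aoki is ranked higher on 5+3+2 = 10 ballots, Pham on 21. Pham wins 21–10.
Aoki vs Singh: Aoki is ranked higher on 5+3+7+1+3 = 19 ballots, Singh on 12. Aoki wins 19–12.
Aoki vs Ahmed: 14 to 17, Ahmed.
Pham vs Singh: 23 for Pham, 8 for Singh — Pham by 23–8.
Pham vs Ahmed: 22 to 9, Pham.
Singh vs Ahmed: Singh is ranked higher on 6+2+3 = 11 ballots, Ahmed on 20. Ahmed wins 20–11.
Every candidate loses at least once (Hoang loses to Singh; Aoki loses to Hoang; Pham loses to Hoang; Singh loses to Aoki; Ahmed loses to Pham). The majority relation contains the cycle Hoang > Aoki > Singh > Hoang, so there is no Condorcet winner.

none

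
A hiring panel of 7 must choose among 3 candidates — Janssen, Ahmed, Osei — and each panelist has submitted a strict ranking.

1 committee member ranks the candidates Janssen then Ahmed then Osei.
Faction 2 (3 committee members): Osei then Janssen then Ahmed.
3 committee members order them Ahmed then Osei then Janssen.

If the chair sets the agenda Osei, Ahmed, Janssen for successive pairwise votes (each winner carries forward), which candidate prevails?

Janssen

Round 1: Osei vs Ahmed — 3–4, Ahmed advances.
Round 2: Ahmed vs Janssen — 3–4, Janssen advances.
The agenda winner is Janssen.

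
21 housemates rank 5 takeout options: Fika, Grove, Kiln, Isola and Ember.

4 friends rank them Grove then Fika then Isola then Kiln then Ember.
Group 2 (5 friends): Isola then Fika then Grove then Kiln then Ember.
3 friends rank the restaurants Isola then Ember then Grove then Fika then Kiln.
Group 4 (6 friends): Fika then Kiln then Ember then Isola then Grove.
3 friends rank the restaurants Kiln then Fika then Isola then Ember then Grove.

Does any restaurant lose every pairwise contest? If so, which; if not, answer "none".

Head-to-head results (21 friends):
Fika vs Grove: 5+6+3 = 14 for Fika, 7 for Grove — Fika by 14–7.
Fika–Kiln: Fika 18–3.
Fika vs Isola: 4+6+3 = 13 for Fika, 8 for Isola — Fika by 13–8.
Fika vs Ember: Fika is ranked higher on 4+5+6+3 = 18 ballots, Ember on 3. Fika wins 18–3.
Grove–Kiln: Grove 12–9.
Grove vs Isola: Grove preferred on 4 ballots; Isola wins 17–4.
Grove vs Ember: Ember wins 12–9.
Kiln–Isola: Isola 12–9.
Kiln–Ember: Kiln 18–3.
Isola vs Ember: Isola wins 15–6.
Each restaurant has at least one pairwise win (Fika beats Grove; Grove beats Kiln; Kiln beats Ember; Isola beats Grove; Ember beats Grove) — no Condorcet loser.

none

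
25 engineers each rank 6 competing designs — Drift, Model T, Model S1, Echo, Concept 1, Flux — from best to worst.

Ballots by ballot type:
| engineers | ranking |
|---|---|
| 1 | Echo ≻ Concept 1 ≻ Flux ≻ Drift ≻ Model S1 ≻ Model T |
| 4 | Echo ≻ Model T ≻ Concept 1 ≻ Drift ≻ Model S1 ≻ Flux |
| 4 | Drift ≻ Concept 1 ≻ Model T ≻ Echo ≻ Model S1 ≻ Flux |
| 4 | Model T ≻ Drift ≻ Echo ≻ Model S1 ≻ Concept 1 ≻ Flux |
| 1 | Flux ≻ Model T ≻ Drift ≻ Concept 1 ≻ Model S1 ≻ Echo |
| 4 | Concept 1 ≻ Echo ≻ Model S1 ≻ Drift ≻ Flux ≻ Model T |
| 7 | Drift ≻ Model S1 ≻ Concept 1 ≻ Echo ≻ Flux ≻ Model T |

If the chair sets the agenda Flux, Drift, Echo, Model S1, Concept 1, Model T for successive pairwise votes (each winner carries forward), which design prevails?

Drift

Round 1: Flux vs Drift — 2–23, Drift advances.
Round 2: Drift vs Echo — 16–9, Drift advances.
Round 3: Drift vs Model S1 — 21–4, Drift advances.
Round 4: Drift vs Concept 1 — 16–9, Drift advances.
Round 5: Drift vs Model T — 16–9, Drift advances.
Drift survives the agenda.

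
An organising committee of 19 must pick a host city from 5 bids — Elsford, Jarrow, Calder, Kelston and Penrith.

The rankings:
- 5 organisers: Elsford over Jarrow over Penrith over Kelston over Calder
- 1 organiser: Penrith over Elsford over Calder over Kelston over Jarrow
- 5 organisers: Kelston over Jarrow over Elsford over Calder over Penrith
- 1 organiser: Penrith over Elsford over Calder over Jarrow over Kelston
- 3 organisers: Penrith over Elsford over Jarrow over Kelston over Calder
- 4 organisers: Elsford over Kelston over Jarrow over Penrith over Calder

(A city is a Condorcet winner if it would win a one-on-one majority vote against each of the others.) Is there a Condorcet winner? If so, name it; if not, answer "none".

Elsford

Check each pair by majority over 19 ballots:
Elsford–Jarrow: Elsford 14–5.
Elsford vs Calder: Elsford wins 19–0.
Elsford–Kelston: Elsford 14–5.
Elsford vs Penrith: Elsford wins 14–5.
Jarrow vs Calder: Jarrow, 17–2.
Jarrow vs Kelston: Kelston wins 10–9.
Jarrow vs Penrith: Jarrow wins 14–5.
Calder vs Kelston: Kelston, 17–2.
Calder–Penrith: Penrith 14–5.
Kelston vs Penrith: Penrith wins 10–9.
Elsford defeats every rival head-to-head and is the Condorcet winner.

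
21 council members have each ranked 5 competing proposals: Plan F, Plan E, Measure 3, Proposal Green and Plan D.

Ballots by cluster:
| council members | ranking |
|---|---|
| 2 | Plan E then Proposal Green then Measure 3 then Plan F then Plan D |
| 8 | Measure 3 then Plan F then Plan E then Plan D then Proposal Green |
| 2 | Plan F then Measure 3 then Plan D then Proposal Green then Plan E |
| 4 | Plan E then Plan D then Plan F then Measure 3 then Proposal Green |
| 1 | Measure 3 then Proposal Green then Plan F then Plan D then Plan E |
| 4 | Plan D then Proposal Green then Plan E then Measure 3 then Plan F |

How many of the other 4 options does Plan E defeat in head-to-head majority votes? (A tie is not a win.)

Plan E against each rival (21 council members):
Plan E–Plan F: Plan F 11–10.
Plan E vs Measure 3: Plan E is ranked higher on 2+4+4 = 10 ballots, Measure 3 on 11. Measure 3 wins 11–10.
Plan E vs Proposal Green: 14 to 7, Plan E.
Plan E vs Plan D: Plan E, 14–7.
Plan E beats Proposal Green, Plan D; loses to Plan F, Measure 3 — 2 pairwise wins.

2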